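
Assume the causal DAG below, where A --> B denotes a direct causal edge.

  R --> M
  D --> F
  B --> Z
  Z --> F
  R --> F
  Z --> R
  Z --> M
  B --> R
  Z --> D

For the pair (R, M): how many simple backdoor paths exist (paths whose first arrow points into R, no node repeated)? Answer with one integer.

2

A backdoor path from R to M is any simple undirected path whose first edge points into R (i.e. leaves R via a parent).
Parents of R: {B, Z}.
Enumerating:
  P1: R <- B -> Z -> M
  P2: R <- Z -> M
That exhausts the simple backdoor paths. Count: 2.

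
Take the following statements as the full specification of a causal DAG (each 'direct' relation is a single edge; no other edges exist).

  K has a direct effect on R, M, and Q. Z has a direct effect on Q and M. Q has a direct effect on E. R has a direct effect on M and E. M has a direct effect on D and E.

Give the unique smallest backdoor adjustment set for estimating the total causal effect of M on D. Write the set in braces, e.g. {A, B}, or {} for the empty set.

{}

Variables eligible for adjustment (non-descendants of M, excluding M and D): {K, Q, R, Z}.
Backdoor paths from M to D:
  (none)
With no backdoor paths the empty set already satisfies the criterion, and it is trivially minimal.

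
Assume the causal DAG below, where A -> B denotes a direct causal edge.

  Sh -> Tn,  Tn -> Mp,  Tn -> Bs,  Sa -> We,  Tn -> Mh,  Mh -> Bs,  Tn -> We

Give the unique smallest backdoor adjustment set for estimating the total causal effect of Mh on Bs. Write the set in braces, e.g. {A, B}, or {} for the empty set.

Variables eligible for adjustment (non-descendants of Mh, excluding Mh and Bs): {Mp, Sa, Sh, Tn, We}.
Backdoor paths from Mh to Bs:
  P1: Mh <- Tn -> Bs
The empty set is not sufficient: P1 (Mh <- Tn -> Bs) has no collider blocking it and no conditioned non-collider, so it is open.
Try {Tn}:
  P1: blocked at fork node Tn ∈ conditioning set.
{Tn} contains no descendant of Mh and blocks every backdoor path.
No other singleton works — e.g. {Sh} leaves P1 open — so {Tn} is the unique smallest valid adjustment set.

{Tn}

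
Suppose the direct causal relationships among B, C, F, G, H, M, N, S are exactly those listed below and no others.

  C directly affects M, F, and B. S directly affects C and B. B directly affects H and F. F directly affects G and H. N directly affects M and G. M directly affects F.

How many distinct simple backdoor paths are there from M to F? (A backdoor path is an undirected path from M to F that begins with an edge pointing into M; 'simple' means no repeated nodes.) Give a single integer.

6

A backdoor path from M to F is any simple undirected path whose first edge points into M (i.e. leaves M via a parent).
Parents of M: {C, N}.
Enumerating:
  P1: M <- C <- S -> B -> F
  P2: M <- C <- S -> B -> H <- F
  P3: M <- C -> B -> F
  P4: M <- C -> B -> H <- F
  P5: M <- C -> F
  P6: M <- N -> G <- F
That exhausts the simple backdoor paths. Count: 6.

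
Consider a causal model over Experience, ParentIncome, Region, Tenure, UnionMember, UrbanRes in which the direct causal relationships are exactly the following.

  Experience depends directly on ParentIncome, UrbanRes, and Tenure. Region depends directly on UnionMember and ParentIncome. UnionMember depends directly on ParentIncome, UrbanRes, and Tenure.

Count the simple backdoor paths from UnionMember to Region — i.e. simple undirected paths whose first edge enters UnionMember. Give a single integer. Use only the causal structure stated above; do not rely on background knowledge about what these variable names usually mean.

A backdoor path from UnionMember to Region is any simple undirected path whose first edge points into UnionMember (i.e. leaves UnionMember via a parent).
Parents of UnionMember: {ParentIncome, Tenure, UrbanRes}.
Enumerating:
  P1: UnionMember <- Tenure -> Experience <- ParentIncome -> Region
  P2: UnionMember <- ParentIncome -> Region
  P3: UnionMember <- UrbanRes -> Experience <- ParentIncome -> Region
That exhausts the simple backdoor paths. Count: 3.

3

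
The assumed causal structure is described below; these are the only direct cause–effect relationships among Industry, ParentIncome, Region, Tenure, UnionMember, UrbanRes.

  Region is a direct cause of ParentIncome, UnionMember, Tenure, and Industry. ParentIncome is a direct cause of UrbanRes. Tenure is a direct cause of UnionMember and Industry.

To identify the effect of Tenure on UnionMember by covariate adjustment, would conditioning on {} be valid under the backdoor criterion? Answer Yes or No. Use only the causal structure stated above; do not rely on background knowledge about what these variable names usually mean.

Backdoor paths from Tenure to UnionMember (paths whose first edge points into Tenure):
  P1: Tenure <- Region -> UnionMember
Condition 1 (no descendant of Tenure in the set): holds — descendants of Tenure are {Industry, UnionMember}; none are in {}.
Condition 2 (every backdoor path blocked by {}):
  P1: open — no interior node is in the conditioning set.
{} does not satisfy the backdoor criterion.

No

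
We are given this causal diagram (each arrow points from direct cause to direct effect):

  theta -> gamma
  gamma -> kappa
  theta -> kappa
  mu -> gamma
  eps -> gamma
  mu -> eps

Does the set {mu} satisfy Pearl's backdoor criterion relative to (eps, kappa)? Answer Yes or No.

Backdoor paths from eps to kappa (paths whose first edge points into eps):
  P1: eps <- mu -> gamma <- theta -> kappa
  P2: eps <- mu -> gamma -> kappa
Condition 1 (no descendant of eps in the set): holds — descendants of eps are {gamma, kappa}; none are in {mu}.
Condition 2 (every backdoor path blocked by {mu}):
  P1: blocked at fork node mu ∈ conditioning set.
  P2: blocked at fork node mu ∈ conditioning set.
{mu} satisfies the backdoor criterion.

Yes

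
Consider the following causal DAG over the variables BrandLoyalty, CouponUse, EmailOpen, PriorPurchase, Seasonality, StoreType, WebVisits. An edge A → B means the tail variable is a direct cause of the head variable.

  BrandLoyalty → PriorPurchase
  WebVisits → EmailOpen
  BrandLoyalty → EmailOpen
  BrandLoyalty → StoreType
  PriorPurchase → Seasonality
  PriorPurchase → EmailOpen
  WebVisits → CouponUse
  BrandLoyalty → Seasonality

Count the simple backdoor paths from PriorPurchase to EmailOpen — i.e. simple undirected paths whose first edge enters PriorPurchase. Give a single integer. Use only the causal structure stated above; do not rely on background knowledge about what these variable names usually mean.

1

A backdoor path from PriorPurchase to EmailOpen is any simple undirected path whose first edge points into PriorPurchase (i.e. leaves PriorPurchase via a parent).
Parents of PriorPurchase: {BrandLoyalty}.
Enumerating:
  P1: PriorPurchase <- BrandLoyalty -> EmailOpen
That exhausts the simple backdoor paths. Count: 1.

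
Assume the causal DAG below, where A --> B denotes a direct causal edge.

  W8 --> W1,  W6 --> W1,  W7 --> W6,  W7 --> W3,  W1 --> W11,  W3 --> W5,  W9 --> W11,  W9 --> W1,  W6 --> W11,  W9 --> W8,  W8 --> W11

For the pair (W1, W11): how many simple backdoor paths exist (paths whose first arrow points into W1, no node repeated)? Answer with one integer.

5

A backdoor path from W1 to W11 is any simple undirected path whose first edge points into W1 (i.e. leaves W1 via a parent).
Parents of W1: {W6, W8, W9}.
Enumerating:
  P1: W1 <- W6 -> W11
  P2: W1 <- W9 -> W8 -> W11
  P3: W1 <- W9 -> W11
  P4: W1 <- W8 <- W9 -> W11
  P5: W1 <- W8 -> W11
That exhausts the simple backdoor paths. Count: 5.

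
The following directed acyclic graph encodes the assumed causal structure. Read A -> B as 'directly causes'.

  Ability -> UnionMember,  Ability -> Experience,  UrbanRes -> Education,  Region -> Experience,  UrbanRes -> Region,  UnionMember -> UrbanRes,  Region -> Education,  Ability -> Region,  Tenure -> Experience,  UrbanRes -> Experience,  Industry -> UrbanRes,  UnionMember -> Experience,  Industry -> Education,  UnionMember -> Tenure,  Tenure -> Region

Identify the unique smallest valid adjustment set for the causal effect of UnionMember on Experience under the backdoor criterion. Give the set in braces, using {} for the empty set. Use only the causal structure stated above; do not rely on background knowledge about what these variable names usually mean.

{Ability}

Variables eligible for adjustment (non-descendants of UnionMember, excluding UnionMember and Experience): {Ability, Industry}.
Backdoor paths from UnionMember to Experience:
  P1: UnionMember <- Ability -> Region <- Tenure -> Experience
  P2: UnionMember <- Ability -> Region <- UrbanRes -> Experience
  P3: UnionMember <- Ability -> Region -> Experience
  P4: UnionMember <- Ability -> Region -> Education <- Industry -> UrbanRes -> Experience
  P5: UnionMember <- Ability -> Region -> Education <- UrbanRes -> Experience
  P6: UnionMember <- Ability -> Experience
The empty set is not sufficient: P3 (UnionMember <- Ability -> Region -> Experience) has no collider blocking it and no conditioned non-collider, so it is open.
Try {Ability}:
  P1: blocked at fork node Ability ∈ conditioning set.
  P2: blocked at fork node Ability ∈ conditioning set.
  P3: blocked at fork node Ability ∈ conditioning set.
  P4: blocked at fork node Ability ∈ conditioning set.
  P5: blocked at fork node Ability ∈ conditioning set.
  P6: blocked at fork node Ability ∈ conditioning set.
{Ability} contains no descendant of UnionMember and blocks every backdoor path.
No other singleton works — e.g. {Industry} leaves P3 open — so {Ability} is the unique smallest valid adjustment set.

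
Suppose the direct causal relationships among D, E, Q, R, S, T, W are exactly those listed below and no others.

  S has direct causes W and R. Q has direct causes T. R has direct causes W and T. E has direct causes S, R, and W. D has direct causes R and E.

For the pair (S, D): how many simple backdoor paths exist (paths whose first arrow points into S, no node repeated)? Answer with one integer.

A backdoor path from S to D is any simple undirected path whose first edge points into S (i.e. leaves S via a parent).
Parents of S: {R, W}.
Enumerating:
  P1: S <- W -> R -> E -> D
  P2: S <- W -> R -> D
  P3: S <- W -> E <- R -> D
  P4: S <- W -> E -> D
  P5: S <- R <- W -> E -> D
  P6: S <- R -> E -> D
  P7: S <- R -> D
That exhausts the simple backdoor paths. Count: 7.

7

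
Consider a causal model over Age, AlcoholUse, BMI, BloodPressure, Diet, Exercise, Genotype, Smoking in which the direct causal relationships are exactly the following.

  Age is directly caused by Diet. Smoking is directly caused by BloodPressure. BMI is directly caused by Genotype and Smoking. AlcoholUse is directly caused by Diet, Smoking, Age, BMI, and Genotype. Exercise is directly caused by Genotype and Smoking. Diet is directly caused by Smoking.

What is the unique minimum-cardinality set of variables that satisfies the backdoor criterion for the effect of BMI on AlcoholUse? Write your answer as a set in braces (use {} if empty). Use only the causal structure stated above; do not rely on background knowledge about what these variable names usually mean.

Variables eligible for adjustment (non-descendants of BMI, excluding BMI and AlcoholUse): {Age, BloodPressure, Diet, Exercise, Genotype, Smoking}.
Backdoor paths from BMI to AlcoholUse:
  P1: BMI <- Genotype -> Exercise <- Smoking -> Diet -> Age -> AlcoholUse
  P2: BMI <- Genotype -> Exercise <- Smoking -> Diet -> AlcoholUse
  P3: BMI <- Genotype -> Exercise <- Smoking -> AlcoholUse
  P4: BMI <- Genotype -> AlcoholUse
  P5: BMI <- Smoking -> Diet -> Age -> AlcoholUse
  P6: BMI <- Smoking -> Diet -> AlcoholUse
  P7: BMI <- Smoking -> Exercise <- Genotype -> AlcoholUse
  P8: BMI <- Smoking -> AlcoholUse
The empty set is not sufficient: P4 (BMI <- Genotype -> AlcoholUse) has no collider blocking it and no conditioned non-collider, so it is open.
Try {Genotype, Smoking}:
  P1: blocked at fork node Genotype ∈ conditioning set.
  P2: blocked at fork node Genotype ∈ conditioning set.
  P3: blocked at fork node Genotype ∈ conditioning set.
  P4: blocked at fork node Genotype ∈ conditioning set.
  P5: blocked at fork node Smoking ∈ conditioning set.
  P6: blocked at fork node Smoking ∈ conditioning set.
  P7: blocked at fork node Smoking ∈ conditioning set.
  P8: blocked at fork node Smoking ∈ conditioning set.
{Genotype, Smoking} contains no descendant of BMI and blocks every backdoor path.
Every element of {Genotype, Smoking} is needed (dropping Genotype leaves P4 open; dropping Smoking leaves P5 open), so no proper subset is valid.
Among all size-2 subsets of the eligible variables, only {Genotype, Smoking} blocks every backdoor path, so it is the unique smallest valid adjustment set.

{Genotype, Smoking}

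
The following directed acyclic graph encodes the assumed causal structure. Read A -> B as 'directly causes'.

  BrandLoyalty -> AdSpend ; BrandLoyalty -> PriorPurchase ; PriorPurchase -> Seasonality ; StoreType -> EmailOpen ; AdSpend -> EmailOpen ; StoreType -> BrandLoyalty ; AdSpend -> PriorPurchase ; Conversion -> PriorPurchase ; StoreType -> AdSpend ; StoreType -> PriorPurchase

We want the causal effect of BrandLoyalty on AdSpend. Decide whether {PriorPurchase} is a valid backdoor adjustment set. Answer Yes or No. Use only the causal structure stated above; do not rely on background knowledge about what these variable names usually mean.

No

Backdoor paths from BrandLoyalty to AdSpend (paths whose first edge points into BrandLoyalty):
  P1: BrandLoyalty <- StoreType -> AdSpend
  P2: BrandLoyalty <- StoreType -> PriorPurchase <- AdSpend
  P3: BrandLoyalty <- StoreType -> EmailOpen <- AdSpend
Condition 1 (no descendant of BrandLoyalty in the set): FAILS — PriorPurchase is a descendant of BrandLoyalty.
Condition 2 (every backdoor path blocked by {PriorPurchase}):
  P1: open — no interior node is in the conditioning set.
  P2: open — collider(s) PriorPurchase are conditioned on (or have a conditioned descendant) and no non-collider on the path is in the set.
  P3: blocked at collider EmailOpen (neither it nor any descendant is in the conditioning set).
{PriorPurchase} does not satisfy the backdoor criterion.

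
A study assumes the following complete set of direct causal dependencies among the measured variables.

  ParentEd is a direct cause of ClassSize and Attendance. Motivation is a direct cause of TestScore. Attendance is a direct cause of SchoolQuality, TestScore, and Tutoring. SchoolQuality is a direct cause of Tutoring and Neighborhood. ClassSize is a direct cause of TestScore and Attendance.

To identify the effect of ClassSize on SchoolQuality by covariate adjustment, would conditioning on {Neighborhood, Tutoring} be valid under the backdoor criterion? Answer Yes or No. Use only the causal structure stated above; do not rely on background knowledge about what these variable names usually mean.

No

Backdoor paths from ClassSize to SchoolQuality (paths whose first edge points into ClassSize):
  P1: ClassSize <- ParentEd -> Attendance -> SchoolQuality
  P2: ClassSize <- ParentEd -> Attendance -> Tutoring <- SchoolQuality
Condition 1 (no descendant of ClassSize in the set): FAILS — Neighborhood and Tutoring are descendants of ClassSize.
Condition 2 (every backdoor path blocked by {Neighborhood, Tutoring}):
  P1: open — no interior node is in the conditioning set.
  P2: open — collider(s) Tutoring are conditioned on (or have a conditioned descendant) and no non-collider on the path is in the set.
{Neighborhood, Tutoring} does not satisfy the backdoor criterion.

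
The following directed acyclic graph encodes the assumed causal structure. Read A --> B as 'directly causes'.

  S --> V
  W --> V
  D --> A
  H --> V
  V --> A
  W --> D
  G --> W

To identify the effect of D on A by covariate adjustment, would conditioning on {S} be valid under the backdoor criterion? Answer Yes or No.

Backdoor paths from D to A (paths whose first edge points into D):
  P1: D <- W -> V -> A
Condition 1 (no descendant of D in the set): holds — descendants of D are {A}; none are in {S}.
Condition 2 (every backdoor path blocked by {S}):
  P1: open — no interior node is in the conditioning set.
{S} does not satisfy the backdoor criterion.

No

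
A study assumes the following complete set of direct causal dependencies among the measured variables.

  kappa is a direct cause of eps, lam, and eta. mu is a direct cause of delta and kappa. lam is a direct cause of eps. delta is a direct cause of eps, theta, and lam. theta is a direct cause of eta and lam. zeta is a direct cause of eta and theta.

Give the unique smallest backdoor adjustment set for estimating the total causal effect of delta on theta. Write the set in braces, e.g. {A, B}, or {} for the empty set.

Variables eligible for adjustment (non-descendants of delta, excluding delta and theta): {kappa, mu, zeta}.
Backdoor paths from delta to theta:
  P1: delta <- mu -> kappa -> lam <- theta
  P2: delta <- mu -> kappa -> eta <- zeta -> theta
  P3: delta <- mu -> kappa -> eta <- theta
  P4: delta <- mu -> kappa -> eps <- lam <- theta
Each backdoor path contains an unconditioned collider, so every path is already blocked with the empty conditioning set:
  P1: blocked at collider lam (neither it nor any descendant is in the conditioning set).
  P2: blocked at collider eta (neither it nor any descendant is in the conditioning set).
  P3: blocked at collider eta (neither it nor any descendant is in the conditioning set).
  P4: blocked at collider eps (neither it nor any descendant is in the conditioning set).
The empty set is therefore the unique smallest valid set.

{}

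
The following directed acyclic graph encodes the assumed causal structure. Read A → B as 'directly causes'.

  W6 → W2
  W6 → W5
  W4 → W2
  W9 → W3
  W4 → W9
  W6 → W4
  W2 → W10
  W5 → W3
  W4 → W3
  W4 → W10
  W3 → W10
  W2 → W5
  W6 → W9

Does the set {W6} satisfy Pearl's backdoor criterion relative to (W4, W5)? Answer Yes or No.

Yes

Backdoor paths from W4 to W5 (paths whose first edge points into W4):
  P1: W4 <- W6 -> W2 -> W5
  P2: W4 <- W6 -> W2 -> W10 <- W3 <- W5
  P3: W4 <- W6 -> W9 -> W3 <- W5
  P4: W4 <- W6 -> W9 -> W3 -> W10 <- W2 -> W5
  P5: W4 <- W6 -> W5
Condition 1 (no descendant of W4 in the set): holds — descendants of W4 are {W10, W2, W3, W5, W9}; none are in {W6}.
Condition 2 (every backdoor path blocked by {W6}):
  P1: blocked at fork node W6 ∈ conditioning set.
  P2: blocked at fork node W6 ∈ conditioning set.
  P3: blocked at fork node W6 ∈ conditioning set.
  P4: blocked at fork node W6 ∈ conditioning set.
  P5: blocked at fork node W6 ∈ conditioning set.
{W6} satisfies the backdoor criterion.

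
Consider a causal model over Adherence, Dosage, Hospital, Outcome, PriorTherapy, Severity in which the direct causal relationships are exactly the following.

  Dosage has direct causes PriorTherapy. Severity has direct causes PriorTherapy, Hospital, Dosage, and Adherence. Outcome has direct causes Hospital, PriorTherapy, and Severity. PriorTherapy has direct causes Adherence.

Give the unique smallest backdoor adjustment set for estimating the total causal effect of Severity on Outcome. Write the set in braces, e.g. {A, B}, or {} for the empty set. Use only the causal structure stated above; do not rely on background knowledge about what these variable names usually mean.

Variables eligible for adjustment (non-descendants of Severity, excluding Severity and Outcome): {Adherence, Dosage, Hospital, PriorTherapy}.
Backdoor paths from Severity to Outcome:
  P1: Severity <- Adherence -> PriorTherapy -> Outcome
  P2: Severity <- Hospital -> Outcome
  P3: Severity <- PriorTherapy -> Outcome
  P4: Severity <- Dosage <- PriorTherapy -> Outcome
The empty set is not sufficient: P1 (Severity <- Adherence -> PriorTherapy -> Outcome) has no collider blocking it and no conditioned non-collider, so it is open.
Try {Hospital, PriorTherapy}:
  P1: blocked at chain node PriorTherapy ∈ conditioning set.
  P2: blocked at fork node Hospital ∈ conditioning set.
  P3: blocked at fork node PriorTherapy ∈ conditioning set.
  P4: blocked at fork node PriorTherapy ∈ conditioning set.
{Hospital, PriorTherapy} contains no descendant of Severity and blocks every backdoor path.
Every element of {Hospital, PriorTherapy} is needed (dropping Hospital leaves P2 open; dropping PriorTherapy leaves P1 open), so no proper subset is valid.
Among all size-2 subsets of the eligible variables, only {Hospital, PriorTherapy} blocks every backdoor path, so it is the unique smallest valid adjustment set.

{Hospital, PriorTherapy}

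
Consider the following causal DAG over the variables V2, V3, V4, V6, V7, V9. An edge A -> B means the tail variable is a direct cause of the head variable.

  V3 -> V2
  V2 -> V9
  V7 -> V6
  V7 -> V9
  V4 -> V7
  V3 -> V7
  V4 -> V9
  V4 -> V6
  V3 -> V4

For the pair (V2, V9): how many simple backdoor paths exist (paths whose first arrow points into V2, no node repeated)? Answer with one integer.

A backdoor path from V2 to V9 is any simple undirected path whose first edge points into V2 (i.e. leaves V2 via a parent).
Parents of V2: {V3}.
Enumerating:
  P1: V2 <- V3 -> V4 -> V7 -> V9
  P2: V2 <- V3 -> V4 -> V6 <- V7 -> V9
  P3: V2 <- V3 -> V4 -> V9
  P4: V2 <- V3 -> V7 <- V4 -> V9
  P5: V2 <- V3 -> V7 -> V6 <- V4 -> V9
  P6: V2 <- V3 -> V7 -> V9
That exhausts the simple backdoor paths. Count: 6.

6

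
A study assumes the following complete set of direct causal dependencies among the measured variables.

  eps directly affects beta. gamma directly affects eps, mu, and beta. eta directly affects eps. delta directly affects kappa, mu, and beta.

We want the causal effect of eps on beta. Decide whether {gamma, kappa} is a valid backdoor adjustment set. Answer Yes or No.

Backdoor paths from eps to beta (paths whose first edge points into eps):
  P1: eps <- gamma -> beta
  P2: eps <- gamma -> mu <- delta -> beta
Condition 1 (no descendant of eps in the set): holds — descendants of eps are {beta}; none are in {gamma, kappa}.
Condition 2 (every backdoor path blocked by {gamma, kappa}):
  P1: blocked at fork node gamma ∈ conditioning set.
  P2: blocked at fork node gamma ∈ conditioning set.
{gamma, kappa} satisfies the backdoor criterion.

Yes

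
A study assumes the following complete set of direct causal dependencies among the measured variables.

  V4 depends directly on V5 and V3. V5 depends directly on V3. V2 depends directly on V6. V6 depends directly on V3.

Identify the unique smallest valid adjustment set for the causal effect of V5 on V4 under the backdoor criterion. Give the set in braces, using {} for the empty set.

Variables eligible for adjustment (non-descendants of V5, excluding V5 and V4): {V2, V3, V6}.
Backdoor paths from V5 to V4:
  P1: V5 <- V3 -> V4
The empty set is not sufficient: P1 (V5 <- V3 -> V4) has no collider blocking it and no conditioned non-collider, so it is open.
Try {V3}:
  P1: blocked at fork node V3 ∈ conditioning set.
{V3} contains no descendant of V5 and blocks every backdoor path.
No other singleton works — e.g. {V6} leaves P1 open — so {V3} is the unique smallest valid adjustment set.

{V3}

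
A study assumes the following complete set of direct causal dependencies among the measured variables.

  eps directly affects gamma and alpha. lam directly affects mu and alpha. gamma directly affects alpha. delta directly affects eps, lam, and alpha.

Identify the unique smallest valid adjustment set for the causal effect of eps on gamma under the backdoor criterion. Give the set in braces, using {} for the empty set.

{}

Variables eligible for adjustment (non-descendants of eps, excluding eps and gamma): {delta, lam, mu}.
Backdoor paths from eps to gamma:
  P1: eps <- delta -> lam -> alpha <- gamma
  P2: eps <- delta -> alpha <- gamma
Each backdoor path contains an unconditioned collider, so every path is already blocked with the empty conditioning set:
  P1: blocked at collider alpha (neither it nor any descendant is in the conditioning set).
  P2: blocked at collider alpha (neither it nor any descendant is in the conditioning set).
The empty set is therefore the unique smallest valid set.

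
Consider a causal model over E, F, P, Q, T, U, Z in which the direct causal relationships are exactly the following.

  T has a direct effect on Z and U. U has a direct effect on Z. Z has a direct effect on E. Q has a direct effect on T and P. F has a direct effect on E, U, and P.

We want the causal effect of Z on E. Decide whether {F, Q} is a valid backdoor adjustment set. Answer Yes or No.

Yes

Backdoor paths from Z to E (paths whose first edge points into Z):
  P1: Z <- T <- Q -> P <- F -> E
  P2: Z <- T -> U <- F -> E
  P3: Z <- U <- F -> E
  P4: Z <- U <- T <- Q -> P <- F -> E
Condition 1 (no descendant of Z in the set): holds — descendants of Z are {E}; none are in {F, Q}.
Condition 2 (every backdoor path blocked by {F, Q}):
  P1: blocked at fork node Q ∈ conditioning set.
  P2: blocked at collider U (neither it nor any descendant is in the conditioning set).
  P3: blocked at fork node F ∈ conditioning set.
  P4: blocked at fork node Q ∈ conditioning set.
{F, Q} satisfies the backdoor criterion.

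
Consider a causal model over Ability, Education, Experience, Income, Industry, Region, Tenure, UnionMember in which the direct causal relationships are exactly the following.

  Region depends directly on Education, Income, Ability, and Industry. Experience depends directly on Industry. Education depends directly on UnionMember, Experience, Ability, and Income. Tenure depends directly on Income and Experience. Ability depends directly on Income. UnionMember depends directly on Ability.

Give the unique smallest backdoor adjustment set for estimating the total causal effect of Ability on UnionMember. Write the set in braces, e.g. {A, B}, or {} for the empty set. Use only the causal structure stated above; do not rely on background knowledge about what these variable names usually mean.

{}

Variables eligible for adjustment (non-descendants of Ability, excluding Ability and UnionMember): {Experience, Income, Industry, Tenure}.
Backdoor paths from Ability to UnionMember:
  P1: Ability <- Income -> Education <- UnionMember
  P2: Ability <- Income -> Region <- Industry -> Experience -> Education <- UnionMember
  P3: Ability <- Income -> Region <- Education <- UnionMember
  P4: Ability <- Income -> Tenure <- Experience <- Industry -> Region <- Education <- UnionMember
  P5: Ability <- Income -> Tenure <- Experience -> Education <- UnionMember
Each backdoor path contains an unconditioned collider, so every path is already blocked with the empty conditioning set:
  P1: blocked at collider Education (neither it nor any descendant is in the conditioning set).
  P2: blocked at collider Region (neither it nor any descendant is in the conditioning set).
  P3: blocked at collider Region (neither it nor any descendant is in the conditioning set).
  P4: blocked at collider Tenure (neither it nor any descendant is in the conditioning set).
  P5: blocked at collider Tenure (neither it nor any descendant is in the conditioning set).
The empty set is therefore the unique smallest valid set.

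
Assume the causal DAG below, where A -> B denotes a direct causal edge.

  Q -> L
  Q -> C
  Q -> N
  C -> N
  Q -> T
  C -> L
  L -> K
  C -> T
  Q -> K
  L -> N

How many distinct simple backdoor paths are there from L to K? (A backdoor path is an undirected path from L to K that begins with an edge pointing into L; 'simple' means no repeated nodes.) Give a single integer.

A backdoor path from L to K is any simple undirected path whose first edge points into L (i.e. leaves L via a parent).
Parents of L: {C, Q}.
Enumerating:
  P1: L <- Q -> K
  P2: L <- C <- Q -> K
  P3: L <- C -> N <- Q -> K
  P4: L <- C -> T <- Q -> K
That exhausts the simple backdoor paths. Count: 4.

4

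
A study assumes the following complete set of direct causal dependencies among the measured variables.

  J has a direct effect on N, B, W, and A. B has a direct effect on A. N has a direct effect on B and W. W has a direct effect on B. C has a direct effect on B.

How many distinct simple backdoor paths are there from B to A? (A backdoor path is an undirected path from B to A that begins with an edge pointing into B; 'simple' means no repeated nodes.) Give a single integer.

A backdoor path from B to A is any simple undirected path whose first edge points into B (i.e. leaves B via a parent).
Parents of B: {C, J, N, W}.
Enumerating:
  P1: B <- J -> A
  P2: B <- N <- J -> A
  P3: B <- N -> W <- J -> A
  P4: B <- W <- J -> A
  P5: B <- W <- N <- J -> A
That exhausts the simple backdoor paths. Count: 5.

5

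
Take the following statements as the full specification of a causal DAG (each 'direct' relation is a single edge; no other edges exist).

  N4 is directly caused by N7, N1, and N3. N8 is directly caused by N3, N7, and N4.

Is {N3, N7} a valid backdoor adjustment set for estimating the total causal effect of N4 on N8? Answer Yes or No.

Yes

Backdoor paths from N4 to N8 (paths whose first edge points into N4):
  P1: N4 <- N7 -> N8
  P2: N4 <- N3 -> N8
Condition 1 (no descendant of N4 in the set): holds — descendants of N4 are {N8}; none are in {N3, N7}.
Condition 2 (every backdoor path blocked by {N3, N7}):
  P1: blocked at fork node N7 ∈ conditioning set.
  P2: blocked at fork node N3 ∈ conditioning set.
{N3, N7} satisfies the backdoor criterion.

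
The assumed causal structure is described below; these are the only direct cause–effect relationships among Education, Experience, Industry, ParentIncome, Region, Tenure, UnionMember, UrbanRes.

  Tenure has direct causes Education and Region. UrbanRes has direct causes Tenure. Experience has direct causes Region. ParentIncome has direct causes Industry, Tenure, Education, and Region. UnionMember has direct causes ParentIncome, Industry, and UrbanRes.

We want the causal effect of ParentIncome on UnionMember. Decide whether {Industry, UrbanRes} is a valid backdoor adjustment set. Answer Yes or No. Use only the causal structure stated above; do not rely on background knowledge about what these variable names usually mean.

Backdoor paths from ParentIncome to UnionMember (paths whose first edge points into ParentIncome):
  P1: ParentIncome <- Education -> Tenure -> UrbanRes -> UnionMember
  P2: ParentIncome <- Region -> Tenure -> UrbanRes -> UnionMember
  P3: ParentIncome <- Tenure -> UrbanRes -> UnionMember
  P4: ParentIncome <- Industry -> UnionMember
Condition 1 (no descendant of ParentIncome in the set): holds — descendants of ParentIncome are {UnionMember}; none are in {Industry, UrbanRes}.
Condition 2 (every backdoor path blocked by {Industry, UrbanRes}):
  P1: blocked at chain node UrbanRes ∈ conditioning set.
  P2: blocked at chain node UrbanRes ∈ conditioning set.
  P3: blocked at chain node UrbanRes ∈ conditioning set.
  P4: blocked at fork node Industry ∈ conditioning set.
{Industry, UrbanRes} satisfies the backdoor criterion.

Yes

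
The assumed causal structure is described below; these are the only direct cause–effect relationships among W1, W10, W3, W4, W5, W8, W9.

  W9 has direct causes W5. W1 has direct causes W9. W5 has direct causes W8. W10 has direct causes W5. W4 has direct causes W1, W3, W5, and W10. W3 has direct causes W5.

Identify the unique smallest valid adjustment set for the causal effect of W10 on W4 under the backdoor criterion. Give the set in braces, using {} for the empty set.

Variables eligible for adjustment (non-descendants of W10, excluding W10 and W4): {W1, W3, W5, W8, W9}.
Backdoor paths from W10 to W4:
  P1: W10 <- W5 -> W3 -> W4
  P2: W10 <- W5 -> W9 -> W1 -> W4
  P3: W10 <- W5 -> W4
The empty set is not sufficient: P1 (W10 <- W5 -> W3 -> W4) has no collider blocking it and no conditioned non-collider, so it is open.
Try {W5}:
  P1: blocked at fork node W5 ∈ conditioning set.
  P2: blocked at fork node W5 ∈ conditioning set.
  P3: blocked at fork node W5 ∈ conditioning set.
{W5} contains no descendant of W10 and blocks every backdoor path.
No other singleton works — e.g. {W8} leaves P1 open — so {W5} is the unique smallest valid adjustment set.

{W5}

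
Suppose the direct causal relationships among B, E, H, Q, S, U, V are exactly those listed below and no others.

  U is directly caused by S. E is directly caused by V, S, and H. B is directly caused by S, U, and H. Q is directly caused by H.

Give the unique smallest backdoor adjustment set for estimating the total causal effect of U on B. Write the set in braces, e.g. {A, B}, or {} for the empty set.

Variables eligible for adjustment (non-descendants of U, excluding U and B): {E, H, Q, S, V}.
Backdoor paths from U to B:
  P1: U <- S -> E <- H -> B
  P2: U <- S -> B
The empty set is not sufficient: P2 (U <- S -> B) has no collider blocking it and no conditioned non-collider, so it is open.
Try {S}:
  P1: blocked at fork node S ∈ conditioning set.
  P2: blocked at fork node S ∈ conditioning set.
{S} contains no descendant of U and blocks every backdoor path.
No other singleton works — e.g. {H} leaves P2 open — so {S} is the unique smallest valid adjustment set.

{S}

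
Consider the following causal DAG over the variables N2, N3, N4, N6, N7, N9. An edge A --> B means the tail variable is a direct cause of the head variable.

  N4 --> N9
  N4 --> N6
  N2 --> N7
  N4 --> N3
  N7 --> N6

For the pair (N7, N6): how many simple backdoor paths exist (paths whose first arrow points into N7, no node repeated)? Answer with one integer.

0

A backdoor path from N7 to N6 is any simple undirected path whose first edge points into N7 (i.e. leaves N7 via a parent).
Parents of N7: {N2}.
No simple path from any parent of N7 reaches N6 without revisiting N7, so there are no backdoor paths.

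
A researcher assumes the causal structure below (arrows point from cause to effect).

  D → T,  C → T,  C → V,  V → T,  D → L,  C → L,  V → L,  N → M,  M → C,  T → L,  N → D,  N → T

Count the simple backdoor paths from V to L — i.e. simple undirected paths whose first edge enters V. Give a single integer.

A backdoor path from V to L is any simple undirected path whose first edge points into V (i.e. leaves V via a parent).
Parents of V: {C}.
Enumerating:
  P1: V <- C <- M <- N -> D -> T -> L
  P2: V <- C <- M <- N -> D -> L
  P3: V <- C <- M <- N -> T <- D -> L
  P4: V <- C <- M <- N -> T -> L
  P5: V <- C -> T <- N -> D -> L
  P6: V <- C -> T <- D -> L
  P7: V <- C -> T -> L
  P8: V <- C -> L
That exhausts the simple backdoor paths. Count: 8.

8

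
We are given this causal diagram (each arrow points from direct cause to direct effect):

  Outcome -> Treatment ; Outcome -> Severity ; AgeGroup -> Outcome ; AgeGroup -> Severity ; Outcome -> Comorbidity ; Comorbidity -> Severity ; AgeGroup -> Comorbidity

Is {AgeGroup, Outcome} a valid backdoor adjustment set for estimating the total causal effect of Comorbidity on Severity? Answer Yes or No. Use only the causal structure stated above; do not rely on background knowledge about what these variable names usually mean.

Yes

Backdoor paths from Comorbidity to Severity (paths whose first edge points into Comorbidity):
  P1: Comorbidity <- AgeGroup -> Outcome -> Severity
  P2: Comorbidity <- AgeGroup -> Severity
  P3: Comorbidity <- Outcome <- AgeGroup -> Severity
  P4: Comorbidity <- Outcome -> Severity
Condition 1 (no descendant of Comorbidity in the set): holds — descendants of Comorbidity are {Severity}; none are in {AgeGroup, Outcome}.
Condition 2 (every backdoor path blocked by {AgeGroup, Outcome}):
  P1: blocked at fork node AgeGroup ∈ conditioning set.
  P2: blocked at fork node AgeGroup ∈ conditioning set.
  P3: blocked at chain node Outcome ∈ conditioning set.
  P4: blocked at fork node Outcome ∈ conditioning set.
{AgeGroup, Outcome} satisfies the backdoor criterion.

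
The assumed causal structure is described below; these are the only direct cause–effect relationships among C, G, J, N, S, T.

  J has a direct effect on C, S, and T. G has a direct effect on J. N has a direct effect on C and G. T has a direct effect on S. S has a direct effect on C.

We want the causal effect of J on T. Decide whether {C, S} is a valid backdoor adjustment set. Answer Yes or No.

No

Backdoor paths from J to T (paths whose first edge points into J):
  P1: J <- G <- N -> C <- S <- T
Condition 1 (no descendant of J in the set): FAILS — C and S are descendants of J.
Condition 2 (every backdoor path blocked by {C, S}):
  P1: blocked at chain node S ∈ conditioning set.
{C, S} does not satisfy the backdoor criterion.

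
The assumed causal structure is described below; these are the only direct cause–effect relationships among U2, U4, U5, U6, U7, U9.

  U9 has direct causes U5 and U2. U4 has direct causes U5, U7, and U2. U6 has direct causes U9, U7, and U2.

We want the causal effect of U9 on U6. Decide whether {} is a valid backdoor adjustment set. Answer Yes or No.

Backdoor paths from U9 to U6 (paths whose first edge points into U9):
  P1: U9 <- U5 -> U4 <- U2 -> U6
  P2: U9 <- U5 -> U4 <- U7 -> U6
  P3: U9 <- U2 -> U4 <- U7 -> U6
  P4: U9 <- U2 -> U6
Condition 1 (no descendant of U9 in the set): holds — descendants of U9 are {U6}; none are in {}.
Condition 2 (every backdoor path blocked by {}):
  P1: blocked at collider U4 (neither it nor any descendant is in the conditioning set).
  P2: blocked at collider U4 (neither it nor any descendant is in the conditioning set).
  P3: blocked at collider U4 (neither it nor any descendant is in the conditioning set).
  P4: open — no interior node is in the conditioning set.
{} does not satisfy the backdoor criterion.

No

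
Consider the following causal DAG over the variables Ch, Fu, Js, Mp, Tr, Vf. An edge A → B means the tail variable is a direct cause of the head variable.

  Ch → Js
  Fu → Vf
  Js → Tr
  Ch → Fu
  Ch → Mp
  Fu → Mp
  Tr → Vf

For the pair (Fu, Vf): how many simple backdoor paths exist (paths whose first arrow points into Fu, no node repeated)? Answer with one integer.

1

A backdoor path from Fu to Vf is any simple undirected path whose first edge points into Fu (i.e. leaves Fu via a parent).
Parents of Fu: {Ch}.
Enumerating:
  P1: Fu <- Ch -> Js -> Tr -> Vf
That exhausts the simple backdoor paths. Count: 1.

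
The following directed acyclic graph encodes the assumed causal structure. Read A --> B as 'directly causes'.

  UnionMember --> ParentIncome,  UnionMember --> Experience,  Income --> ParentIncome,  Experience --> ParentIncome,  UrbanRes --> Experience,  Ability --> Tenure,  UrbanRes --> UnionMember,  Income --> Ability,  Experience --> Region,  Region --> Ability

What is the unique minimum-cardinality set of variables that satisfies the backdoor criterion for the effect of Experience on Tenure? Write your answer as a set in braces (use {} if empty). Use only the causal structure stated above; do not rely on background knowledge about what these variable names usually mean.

Variables eligible for adjustment (non-descendants of Experience, excluding Experience and Tenure): {Income, UnionMember, UrbanRes}.
Backdoor paths from Experience to Tenure:
  P1: Experience <- UrbanRes -> UnionMember -> ParentIncome <- Income -> Ability -> Tenure
  P2: Experience <- UnionMember -> ParentIncome <- Income -> Ability -> Tenure
Each backdoor path contains an unconditioned collider, so every path is already blocked with the empty conditioning set:
  P1: blocked at collider ParentIncome (neither it nor any descendant is in the conditioning set).
  P2: blocked at collider ParentIncome (neither it nor any descendant is in the conditioning set).
The empty set is therefore the unique smallest valid set.

{}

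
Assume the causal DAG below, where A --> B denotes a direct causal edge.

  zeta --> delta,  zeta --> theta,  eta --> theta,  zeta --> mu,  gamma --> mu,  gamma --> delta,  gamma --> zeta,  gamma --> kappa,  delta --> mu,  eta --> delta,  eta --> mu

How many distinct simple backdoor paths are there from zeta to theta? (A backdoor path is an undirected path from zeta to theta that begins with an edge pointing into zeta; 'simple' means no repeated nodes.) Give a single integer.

A backdoor path from zeta to theta is any simple undirected path whose first edge points into zeta (i.e. leaves zeta via a parent).
Parents of zeta: {gamma}.
Enumerating:
  P1: zeta <- gamma -> delta <- eta -> theta
  P2: zeta <- gamma -> delta -> mu <- eta -> theta
  P3: zeta <- gamma -> mu <- eta -> theta
  P4: zeta <- gamma -> mu <- delta <- eta -> theta
That exhausts the simple backdoor paths. Count: 4.

4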